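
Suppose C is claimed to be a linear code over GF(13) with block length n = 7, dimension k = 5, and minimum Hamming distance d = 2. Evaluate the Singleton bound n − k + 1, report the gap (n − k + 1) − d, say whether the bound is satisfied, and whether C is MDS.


Singleton RHS = n − k + 1 = 3, slack = 1, bound satisfied, not MDS.

Singleton bound: d ≤ n − k + 1.
Here n = 7, k = 5, so n − k + 1 = 3.
Given d = 2, check d ≤ 3: YES.
Slack = (n − k + 1) − d = 1.
The code is NOT MDS (slack = 1 > 0).
Description: the claimed parameters are [7, 5, 2]_13; such a code would be non-MDS.


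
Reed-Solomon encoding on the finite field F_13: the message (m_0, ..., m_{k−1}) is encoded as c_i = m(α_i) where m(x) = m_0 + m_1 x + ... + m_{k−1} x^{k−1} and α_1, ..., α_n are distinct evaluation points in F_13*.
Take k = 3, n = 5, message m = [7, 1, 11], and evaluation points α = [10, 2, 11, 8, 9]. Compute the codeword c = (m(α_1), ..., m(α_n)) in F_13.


c = [12, 1, 10, 4, 10]

Message polynomial: m(x) = 7 + 1·x + 11·x^2 (mod 13).
For each evaluation point α_i, compute m(α_i) mod 13:
  α_1 = 10: Horner steps 11 → 7 → 12, so m(10) = 12.
  α_2 = 2: Horner steps 11 → 10 → 1, so m(2) = 1.
  α_3 = 11: Horner steps 11 → 5 → 10, so m(11) = 10.
  α_4 = 8: Horner steps 11 → 11 → 4, so m(8) = 4.
  α_5 = 9: Horner steps 11 → 9 → 10, so m(9) = 10.
Codeword c = [12, 1, 10, 4, 10] ∈ F_13^5.


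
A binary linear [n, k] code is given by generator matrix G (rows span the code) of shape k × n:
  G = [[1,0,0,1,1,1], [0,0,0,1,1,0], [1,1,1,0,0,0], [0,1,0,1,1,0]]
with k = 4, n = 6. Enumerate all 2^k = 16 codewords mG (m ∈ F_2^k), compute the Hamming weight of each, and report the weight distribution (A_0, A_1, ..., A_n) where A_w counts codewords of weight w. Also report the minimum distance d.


Weight distribution: A_0 = 1, A_1 = 1, A_2 = 4, A_3 = 4, A_4 = 3, A_5 = 3. Minimum distance d = 1.

Enumerate all 2^4 = 16 messages m ∈ F_2^4.
For each, compute codeword c = mG in F_2^6, then tally its weight.
  m = 0000 → c = 000000, weight = 0.
  m = 1000 → c = 100111, weight = 4.
  m = 0100 → c = 000110, weight = 2.
  m = 1100 → c = 100001, weight = 2.
  m = 0010 → c = 111000, weight = 3.
  m = 1010 → c = 011111, weight = 5.
  m = 0110 → c = 111110, weight = 5.
  m = 1110 → c = 011001, weight = 3.
  m = 0001 → c = 010110, weight = 3.
  m = 1001 → c = 110001, weight = 3.
  m = 0101 → c = 010000, weight = 1.
  m = 1101 → c = 110111, weight = 5.
  m = 0011 → c = 101110, weight = 4.
  m = 1011 → c = 001001, weight = 2.
  m = 0111 → c = 101000, weight = 2.
  m = 1111 → c = 001111, weight = 4.
Tally weights:
  weight 0: 1 codewords.
  weight 1: 1 codewords.
  weight 2: 4 codewords.
  weight 3: 4 codewords.
  weight 4: 3 codewords.
  weight 5: 3 codewords.
Minimum distance d = smallest w > 0 with A_w > 0 = 1.
Sanity: Σ A_w = 16 = 2^4 = 16 ✓.


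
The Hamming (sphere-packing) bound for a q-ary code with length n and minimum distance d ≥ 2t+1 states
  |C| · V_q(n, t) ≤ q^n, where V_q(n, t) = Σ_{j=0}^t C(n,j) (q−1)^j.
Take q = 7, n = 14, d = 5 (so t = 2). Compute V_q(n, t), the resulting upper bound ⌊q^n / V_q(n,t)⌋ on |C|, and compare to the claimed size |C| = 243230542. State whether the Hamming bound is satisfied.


V_q(n, t) = 3361, q^n = 678223072849, Hamming bound = 201792047, |C| = 243230542 > bound (violated).

Step 1: Compute V_q(n, t) = Σ_{j=0}^2 C(n, j) (q−1)^j.
  j = 0: C(14,0)·(6)^0 = 1·1 = 1.
  j = 1: C(14,1)·(6)^1 = 14·6 = 84.
  j = 2: C(14,2)·(6)^2 = 91·36 = 3276.
  V_q(n, t) = 1 + 84 + 3276 = 3361.
Step 2: q^n = 7^14 = 678223072849.
Step 3: Hamming bound ⌊q^n / V_q(n,t)⌋ = ⌊678223072849/3361⌋ = 201792047.
Step 4: Compare |C| = 243230542 to 201792047: violated.
The claimed |C| lies above the Hamming bound, so no 7-ary code of length 14 with d ≥ 5 can have 243230542 codewords.


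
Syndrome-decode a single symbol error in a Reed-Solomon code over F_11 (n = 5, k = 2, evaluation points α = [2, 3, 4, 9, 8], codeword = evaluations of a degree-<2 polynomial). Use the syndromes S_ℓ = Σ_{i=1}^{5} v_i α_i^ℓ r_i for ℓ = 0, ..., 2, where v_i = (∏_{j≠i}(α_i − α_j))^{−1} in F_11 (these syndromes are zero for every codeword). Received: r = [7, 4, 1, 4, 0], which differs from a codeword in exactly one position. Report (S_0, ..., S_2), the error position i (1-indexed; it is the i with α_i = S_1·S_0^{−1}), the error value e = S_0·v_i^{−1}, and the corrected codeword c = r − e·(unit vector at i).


S = (7, 8, 6), error at position 4, error magnitude e = 7, c = [7, 4, 1, 8, 0].

Step 1: column multipliers v_i = (∏_{j≠i}(α_i − α_j))^{−1} mod 11.
  i = 1 (α = 2): (2−3)(2−4)(2−9)(2−8) = (−1)·(−2)·(−7)·(−6) = 84 ≡ 7, so v_1 = 7^{−1} = 8 (mod 11).
  i = 2 (α = 3): (3−2)(3−4)(3−9)(3−8) = 1·(−1)·(−6)·(−5) = −30 ≡ 3, so v_2 = 3^{−1} = 4 (mod 11).
  i = 3 (α = 4): (4−2)(4−3)(4−9)(4−8) = 2·1·(−5)·(−4) = 40 ≡ 7, so v_3 = 7^{−1} = 8 (mod 11).
  i = 4 (α = 9): (9−2)(9−3)(9−4)(9−8) = 7·6·5·1 = 210 ≡ 1, so v_4 = 1^{−1} = 1 (mod 11).
  i = 5 (α = 8): (8−2)(8−3)(8−4)(8−9) = 6·5·4·(−1) = −120 ≡ 1, so v_5 = 1^{−1} = 1 (mod 11).
  v = [8, 4, 8, 1, 1].
Step 2: syndromes of r = [7, 4, 1, 4, 0] (all sums mod 11).
  S_0 = Σ v_i r_i = 8·7 + 4·4 + 8·1 + 1·4 + 1·0 = 84 ≡ 7.
  S_1 = Σ v_i α_i r_i = 8·2·7 + 4·3·4 + 8·4·1 + 1·9·4 + 1·8·0 = 228 ≡ 8.
  α_i^2 mod 11 = [4, 9, 5, 4, 9].
  S_2 = Σ v_i α_i^2 r_i = 8·4·7 + 4·9·4 + 8·5·1 + 1·4·4 + 1·9·0 = 424 ≡ 6.
  S = (7, 8, 6) ≠ 0, so r is not a codeword (an error is present).
Step 3: locate the error. For a single error e at position i, S_ℓ = v_i·e·α_i^ℓ, so α_err = S_1/S_0.
  S_0^{−1} = 7^{−1} = 8 (mod 11), so α_err = 8·8 = 64 ≡ 9 = α_4. Error position i = 4.
  Consistency check: S_2/S_1 = 6·7 = 42 ≡ 9 = α_err ✓ (single-error assumption holds).
Step 4: error magnitude e = S_0/v_4 = S_0·∏_{j≠4}(α_4 − α_j) = 7·1 = 7 ≡ 7 (mod 11).
Step 5: correct position 4: c_4 = r_4 − e = 4 − 7 ≡ 8 (mod 11). Hence c = [7, 4, 1, 8, 0].
  Check: interpolating c through the α_i gives m(x) = 2 + 8·x (degree < 2) with m(α_i) = c_i for every i, so c is indeed a codeword.


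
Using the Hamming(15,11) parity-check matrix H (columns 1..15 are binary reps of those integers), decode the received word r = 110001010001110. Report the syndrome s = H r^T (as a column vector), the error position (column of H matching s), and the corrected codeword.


s = (0, 0, 1, 0)^T, error position = 2, corrected codeword c = 100001010001110

Compute s = H r^T mod 2 one row at a time:
  s_1 = 1 + 0 + 0 + 0 + 1 + 1 + 1 + 0 = 4 ≡ 0 (mod 2).
  s_2 = 0 + 0 + 1 + 0 + 1 + 1 + 1 + 0 = 4 ≡ 0 (mod 2).
  s_3 = 1 + 0 + 1 + 0 + 0 + 0 + 1 + 0 = 3 ≡ 1 (mod 2).
  s_4 = 1 + 0 + 0 + 0 + 0 + 0 + 1 + 0 = 2 ≡ 0 (mod 2).
s = (0, 0, 1, 0)^T — this equals column 2 of H (binary 0010), so error is at position 2.
Correct: flip bit 2 of r = 110001010001110 to get c = 100001010001110.


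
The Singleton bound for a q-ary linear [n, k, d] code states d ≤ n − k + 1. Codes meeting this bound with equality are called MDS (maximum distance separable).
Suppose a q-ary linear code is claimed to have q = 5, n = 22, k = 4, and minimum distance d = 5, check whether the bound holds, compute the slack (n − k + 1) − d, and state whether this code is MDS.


Singleton RHS = n − k + 1 = 19, slack = 14, bound satisfied, not MDS.

Singleton bound: d ≤ n − k + 1.
Here n = 22, k = 4, so n − k + 1 = 19.
Given d = 5, check d ≤ 19: YES.
Slack = (n − k + 1) − d = 14.
The code is NOT MDS (slack = 14 > 0).
Description: the claimed parameters are [22, 4, 5]_5; such a code would be non-MDS.


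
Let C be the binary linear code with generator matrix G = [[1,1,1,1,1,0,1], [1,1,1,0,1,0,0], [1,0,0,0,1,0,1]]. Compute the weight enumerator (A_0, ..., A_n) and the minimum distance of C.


Weight distribution: A_0 = 1, A_2 = 1, A_3 = 4, A_4 = 1, A_6 = 1. Minimum distance d = 2.

Enumerate all 2^3 = 8 messages m ∈ F_2^3.
For each, compute codeword c = mG in F_2^7, then tally its weight.
  m = 000 → c = 0000000, weight = 0.
  m = 100 → c = 1111101, weight = 6.
  m = 010 → c = 1110100, weight = 4.
  m = 110 → c = 0001001, weight = 2.
  m = 001 → c = 1000101, weight = 3.
  m = 101 → c = 0111000, weight = 3.
  m = 011 → c = 0110001, weight = 3.
  m = 111 → c = 1001100, weight = 3.
Tally weights:
  weight 0: 1 codewords.
  weight 2: 1 codewords.
  weight 3: 4 codewords.
  weight 4: 1 codewords.
  weight 6: 1 codewords.
Minimum distance d = smallest w > 0 with A_w > 0 = 2.
Sanity: Σ A_w = 8 = 2^3 = 8 ✓.


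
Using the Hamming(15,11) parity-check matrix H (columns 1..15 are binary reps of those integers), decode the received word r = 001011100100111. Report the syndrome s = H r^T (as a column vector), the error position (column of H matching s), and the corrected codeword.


s = (0, 0, 0, 1)^T, error position = 1, corrected codeword c = 101011100100111

Compute s = H r^T mod 2 one row at a time:
  s_1 = 0 + 0 + 1 + 0 + 0 + 1 + 1 + 1 = 4 ≡ 0 (mod 2).
  s_2 = 0 + 1 + 1 + 1 + 0 + 1 + 1 + 1 = 6 ≡ 0 (mod 2).
  s_3 = 0 + 1 + 1 + 1 + 1 + 0 + 1 + 1 = 6 ≡ 0 (mod 2).
  s_4 = 0 + 1 + 1 + 1 + 0 + 0 + 1 + 1 = 5 ≡ 1 (mod 2).
s = (0, 0, 0, 1)^T — this equals column 1 of H (binary 0001), so error is at position 1.
Correct: flip bit 1 of r = 001011100100111 to get c = 101011100100111.


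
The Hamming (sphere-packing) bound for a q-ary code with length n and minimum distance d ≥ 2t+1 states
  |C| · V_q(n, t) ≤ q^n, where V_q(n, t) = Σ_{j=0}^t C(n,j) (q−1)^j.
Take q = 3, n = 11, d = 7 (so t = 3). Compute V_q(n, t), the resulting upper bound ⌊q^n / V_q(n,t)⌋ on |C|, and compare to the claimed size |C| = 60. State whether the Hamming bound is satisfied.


V_q(n, t) = 1563, q^n = 177147, Hamming bound = 113, |C| = 60 ≤ bound (satisfied).

Step 1: Compute V_q(n, t) = Σ_{j=0}^3 C(n, j) (q−1)^j.
  j = 0: C(11,0)·(2)^0 = 1·1 = 1.
  j = 1: C(11,1)·(2)^1 = 11·2 = 22.
  j = 2: C(11,2)·(2)^2 = 55·4 = 220.
  j = 3: C(11,3)·(2)^3 = 165·8 = 1320.
  V_q(n, t) = 1 + 22 + 220 + 1320 = 1563.
Step 2: q^n = 3^11 = 177147.
Step 3: Hamming bound ⌊q^n / V_q(n,t)⌋ = ⌊177147/1563⌋ = 113.
Step 4: Compare |C| = 60 to 113: satisfied.
The claimed |C| lies below the Hamming bound.


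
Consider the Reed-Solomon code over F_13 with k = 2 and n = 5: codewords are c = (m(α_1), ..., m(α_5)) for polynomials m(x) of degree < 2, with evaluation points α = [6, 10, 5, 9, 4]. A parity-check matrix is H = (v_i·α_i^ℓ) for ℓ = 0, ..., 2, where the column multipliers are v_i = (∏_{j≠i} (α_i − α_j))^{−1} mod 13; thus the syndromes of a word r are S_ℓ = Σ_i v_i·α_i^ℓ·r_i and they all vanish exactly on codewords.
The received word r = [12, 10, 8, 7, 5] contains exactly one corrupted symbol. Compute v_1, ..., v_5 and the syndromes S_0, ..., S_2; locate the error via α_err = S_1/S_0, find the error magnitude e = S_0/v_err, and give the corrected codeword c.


S = (6, 10, 8), error at position 1, error magnitude e = 1, c = [11, 10, 8, 7, 5].

Step 1: column multipliers v_i = (∏_{j≠i}(α_i − α_j))^{−1} mod 13.
  i = 1 (α = 6): (6−10)(6−5)(6−9)(6−4) = (−4)·1·(−3)·2 = 24 ≡ 11, so v_1 = 11^{−1} = 6 (mod 13).
  i = 2 (α = 10): (10−6)(10−5)(10−9)(10−4) = 4·5·1·6 = 120 ≡ 3, so v_2 = 3^{−1} = 9 (mod 13).
  i = 3 (α = 5): (5−6)(5−10)(5−9)(5−4) = (−1)·(−5)·(−4)·1 = −20 ≡ 6, so v_3 = 6^{−1} = 11 (mod 13).
  i = 4 (α = 9): (9−6)(9−10)(9−5)(9−4) = 3·(−1)·4·5 = −60 ≡ 5, so v_4 = 5^{−1} = 8 (mod 13).
  i = 5 (α = 4): (4−6)(4−10)(4−5)(4−9) = (−2)·(−6)·(−1)·(−5) = 60 ≡ 8, so v_5 = 8^{−1} = 5 (mod 13).
  v = [6, 9, 11, 8, 5].
Step 2: syndromes of r = [12, 10, 8, 7, 5] (all sums mod 13).
  S_0 = Σ v_i r_i = 6·12 + 9·10 + 11·8 + 8·7 + 5·5 = 331 ≡ 6.
  S_1 = Σ v_i α_i r_i = 6·6·12 + 9·10·10 + 11·5·8 + 8·9·7 + 5·4·5 = 2376 ≡ 10.
  α_i^2 mod 13 = [10, 9, 12, 3, 3].
  S_2 = Σ v_i α_i^2 r_i = 6·10·12 + 9·9·10 + 11·12·8 + 8·3·7 + 5·3·5 = 2829 ≡ 8.
  S = (6, 10, 8) ≠ 0, so r is not a codeword (an error is present).
Step 3: locate the error. For a single error e at position i, S_ℓ = v_i·e·α_i^ℓ, so α_err = S_1/S_0.
  S_0^{−1} = 6^{−1} = 11 (mod 13), so α_err = 10·11 = 110 ≡ 6 = α_1. Error position i = 1.
  Consistency check: S_2/S_1 = 8·4 = 32 ≡ 6 = α_err ✓ (single-error assumption holds).
Step 4: error magnitude e = S_0/v_1 = S_0·∏_{j≠1}(α_1 − α_j) = 6·11 = 66 ≡ 1 (mod 13).
Step 5: correct position 1: c_1 = r_1 − e = 12 − 1 ≡ 11 (mod 13). Hence c = [11, 10, 8, 7, 5].
  Check: interpolating c through the α_i gives m(x) = 6 + 3·x (degree < 2) with m(α_i) = c_i for every i, so c is indeed a codeword.


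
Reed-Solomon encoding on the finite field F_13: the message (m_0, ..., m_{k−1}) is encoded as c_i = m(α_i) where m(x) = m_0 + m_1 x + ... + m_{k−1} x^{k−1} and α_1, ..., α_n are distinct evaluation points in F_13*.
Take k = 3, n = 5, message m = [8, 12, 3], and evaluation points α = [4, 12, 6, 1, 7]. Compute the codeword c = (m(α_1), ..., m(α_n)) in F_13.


c = [0, 12, 6, 10, 5]

Message polynomial: m(x) = 8 + 12·x + 3·x^2 (mod 13).
For each evaluation point α_i, compute m(α_i) mod 13:
  α_1 = 4: Horner steps 3 → 11 → 0, so m(4) = 0.
  α_2 = 12: Horner steps 3 → 9 → 12, so m(12) = 12.
  α_3 = 6: Horner steps 3 → 4 → 6, so m(6) = 6.
  α_4 = 1: Horner steps 3 → 2 → 10, so m(1) = 10.
  α_5 = 7: Horner steps 3 → 7 → 5, so m(7) = 5.
Codeword c = [0, 12, 6, 10, 5] ∈ F_13^5.


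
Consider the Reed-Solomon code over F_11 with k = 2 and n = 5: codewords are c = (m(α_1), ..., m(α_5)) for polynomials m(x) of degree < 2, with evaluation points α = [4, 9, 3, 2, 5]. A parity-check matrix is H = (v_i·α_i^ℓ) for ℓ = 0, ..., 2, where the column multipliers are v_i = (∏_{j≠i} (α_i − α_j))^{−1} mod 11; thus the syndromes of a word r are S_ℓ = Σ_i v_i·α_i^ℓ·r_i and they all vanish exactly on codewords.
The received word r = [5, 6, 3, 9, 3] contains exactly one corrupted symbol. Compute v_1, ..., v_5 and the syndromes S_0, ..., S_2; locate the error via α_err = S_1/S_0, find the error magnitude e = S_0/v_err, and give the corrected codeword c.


S = (4, 1, 3), error at position 3, error magnitude e = 7, c = [5, 6, 7, 9, 3].

Step 1: column multipliers v_i = (∏_{j≠i}(α_i − α_j))^{−1} mod 11.
  i = 1 (α = 4): (4−9)(4−3)(4−2)(4−5) = (−5)·1·2·(−1) = 10 ≡ 10, so v_1 = 10^{−1} = 10 (mod 11).
  i = 2 (α = 9): (9−4)(9−3)(9−2)(9−5) = 5·6·7·4 = 840 ≡ 4, so v_2 = 4^{−1} = 3 (mod 11).
  i = 3 (α = 3): (3−4)(3−9)(3−2)(3−5) = (−1)·(−6)·1·(−2) = −12 ≡ 10, so v_3 = 10^{−1} = 10 (mod 11).
  i = 4 (α = 2): (2−4)(2−9)(2−3)(2−5) = (−2)·(−7)·(−1)·(−3) = 42 ≡ 9, so v_4 = 9^{−1} = 5 (mod 11).
  i = 5 (α = 5): (5−4)(5−9)(5−3)(5−2) = 1·(−4)·2·3 = −24 ≡ 9, so v_5 = 9^{−1} = 5 (mod 11).
  v = [10, 3, 10, 5, 5].
Step 2: syndromes of r = [5, 6, 3, 9, 3] (all sums mod 11).
  S_0 = Σ v_i r_i = 10·5 + 3·6 + 10·3 + 5·9 + 5·3 = 158 ≡ 4.
  S_1 = Σ v_i α_i r_i = 10·4·5 + 3·9·6 + 10·3·3 + 5·2·9 + 5·5·3 = 617 ≡ 1.
  α_i^2 mod 11 = [5, 4, 9, 4, 3].
  S_2 = Σ v_i α_i^2 r_i = 10·5·5 + 3·4·6 + 10·9·3 + 5·4·9 + 5·3·3 = 817 ≡ 3.
  S = (4, 1, 3) ≠ 0, so r is not a codeword (an error is present).
Step 3: locate the error. For a single error e at position i, S_ℓ = v_i·e·α_i^ℓ, so α_err = S_1/S_0.
  S_0^{−1} = 4^{−1} = 3 (mod 11), so α_err = 1·3 = 3 ≡ 3 = α_3. Error position i = 3.
  Consistency check: S_2/S_1 = 3·1 = 3 ≡ 3 = α_err ✓ (single-error assumption holds).
Step 4: error magnitude e = S_0/v_3 = S_0·∏_{j≠3}(α_3 − α_j) = 4·10 = 40 ≡ 7 (mod 11).
Step 5: correct position 3: c_3 = r_3 − e = 3 − 7 ≡ 7 (mod 11). Hence c = [5, 6, 7, 9, 3].
  Check: interpolating c through the α_i gives m(x) = 2 + 9·x (degree < 2) with m(α_i) = c_i for every i, so c is indeed a codeword.


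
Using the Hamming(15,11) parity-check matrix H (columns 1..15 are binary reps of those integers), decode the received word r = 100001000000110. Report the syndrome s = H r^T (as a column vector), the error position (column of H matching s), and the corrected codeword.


s = (0, 1, 0, 0)^T, error position = 4, corrected codeword c = 100101000000110

Compute s = H r^T mod 2 one row at a time:
  s_1 = 0 + 0 + 0 + 0 + 0 + 1 + 1 + 0 = 2 ≡ 0 (mod 2).
  s_2 = 0 + 0 + 1 + 0 + 0 + 1 + 1 + 0 = 3 ≡ 1 (mod 2).
  s_3 = 0 + 0 + 1 + 0 + 0 + 0 + 1 + 0 = 2 ≡ 0 (mod 2).
  s_4 = 1 + 0 + 0 + 0 + 0 + 0 + 1 + 0 = 2 ≡ 0 (mod 2).
s = (0, 1, 0, 0)^T — this equals column 4 of H (binary 0100), so error is at position 4.
Correct: flip bit 4 of r = 100001000000110 to get c = 100101000000110.


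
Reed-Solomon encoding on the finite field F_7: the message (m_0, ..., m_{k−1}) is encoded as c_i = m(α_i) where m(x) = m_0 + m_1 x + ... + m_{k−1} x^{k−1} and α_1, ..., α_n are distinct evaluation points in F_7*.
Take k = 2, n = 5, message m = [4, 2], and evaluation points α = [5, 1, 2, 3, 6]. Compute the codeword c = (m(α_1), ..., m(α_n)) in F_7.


c = [0, 6, 1, 3, 2]

Message polynomial: m(x) = 4 + 2·x (mod 7).
For each evaluation point α_i, compute m(α_i) mod 7:
  α_1 = 5: Horner steps 2 → 0, so m(5) = 0.
  α_2 = 1: Horner steps 2 → 6, so m(1) = 6.
  α_3 = 2: Horner steps 2 → 1, so m(2) = 1.
  α_4 = 3: Horner steps 2 → 3, so m(3) = 3.
  α_5 = 6: Horner steps 2 → 2, so m(6) = 2.
Codeword c = [0, 6, 1, 3, 2] ∈ F_7^5.


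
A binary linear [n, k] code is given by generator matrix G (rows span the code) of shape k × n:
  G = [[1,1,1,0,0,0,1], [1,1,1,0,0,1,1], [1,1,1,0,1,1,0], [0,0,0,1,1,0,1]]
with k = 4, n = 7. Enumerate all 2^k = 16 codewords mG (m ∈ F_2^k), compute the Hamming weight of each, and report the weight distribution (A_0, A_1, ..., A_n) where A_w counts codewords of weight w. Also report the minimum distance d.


Weight distribution: A_0 = 1, A_1 = 2, A_2 = 2, A_3 = 2, A_4 = 3, A_5 = 4, A_6 = 2. Minimum distance d = 1.

Enumerate all 2^4 = 16 messages m ∈ F_2^4.
For each, compute codeword c = mG in F_2^7, then tally its weight.
  m = 0000 → c = 0000000, weight = 0.
  m = 1000 → c = 1110001, weight = 4.
  m = 0100 → c = 1110011, weight = 5.
  m = 1100 → c = 0000010, weight = 1.
  m = 0010 → c = 1110110, weight = 5.
  m = 1010 → c = 0000111, weight = 3.
  m = 0110 → c = 0000101, weight = 2.
  m = 1110 → c = 1110100, weight = 4.
  m = 0001 → c = 0001101, weight = 3.
  m = 1001 → c = 1111100, weight = 5.
  m = 0101 → c = 1111110, weight = 6.
  m = 1101 → c = 0001111, weight = 4.
  m = 0011 → c = 1111011, weight = 6.
  m = 1011 → c = 0001010, weight = 2.
  m = 0111 → c = 0001000, weight = 1.
  m = 1111 → c = 1111001, weight = 5.
Tally weights:
  weight 0: 1 codewords.
  weight 1: 2 codewords.
  weight 2: 2 codewords.
  weight 3: 2 codewords.
  weight 4: 3 codewords.
  weight 5: 4 codewords.
  weight 6: 2 codewords.
Minimum distance d = smallest w > 0 with A_w > 0 = 1.
Sanity: Σ A_w = 16 = 2^4 = 16 ✓.


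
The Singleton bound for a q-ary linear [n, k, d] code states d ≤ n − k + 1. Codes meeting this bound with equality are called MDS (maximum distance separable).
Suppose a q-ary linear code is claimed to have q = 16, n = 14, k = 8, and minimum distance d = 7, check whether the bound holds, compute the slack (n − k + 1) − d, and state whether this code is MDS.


Singleton RHS = n − k + 1 = 7, slack = 0, bound satisfied, MDS.

Singleton bound: d ≤ n − k + 1.
Here n = 14, k = 8, so n − k + 1 = 7.
Given d = 7, check d ≤ 7: YES.
Slack = (n − k + 1) − d = 0.
The code is MDS (slack = 0).
Description: the claimed parameters are [14, 8, 7]_16; such a code would be MDS (meets Singleton bound).


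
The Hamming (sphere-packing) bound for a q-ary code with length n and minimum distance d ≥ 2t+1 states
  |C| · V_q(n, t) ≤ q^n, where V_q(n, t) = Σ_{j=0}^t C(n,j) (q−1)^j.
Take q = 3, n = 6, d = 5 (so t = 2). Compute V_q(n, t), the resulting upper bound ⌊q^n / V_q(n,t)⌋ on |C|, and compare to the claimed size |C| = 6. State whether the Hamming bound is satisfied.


V_q(n, t) = 73, q^n = 729, Hamming bound = 9, |C| = 6 ≤ bound (satisfied).

Step 1: Compute V_q(n, t) = Σ_{j=0}^2 C(n, j) (q−1)^j.
  j = 0: C(6,0)·(2)^0 = 1·1 = 1.
  j = 1: C(6,1)·(2)^1 = 6·2 = 12.
  j = 2: C(6,2)·(2)^2 = 15·4 = 60.
  V_q(n, t) = 1 + 12 + 60 = 73.
Step 2: q^n = 3^6 = 729.
Step 3: Hamming bound ⌊q^n / V_q(n,t)⌋ = ⌊729/73⌋ = 9.
Step 4: Compare |C| = 6 to 9: satisfied.
The claimed |C| lies below the Hamming bound.


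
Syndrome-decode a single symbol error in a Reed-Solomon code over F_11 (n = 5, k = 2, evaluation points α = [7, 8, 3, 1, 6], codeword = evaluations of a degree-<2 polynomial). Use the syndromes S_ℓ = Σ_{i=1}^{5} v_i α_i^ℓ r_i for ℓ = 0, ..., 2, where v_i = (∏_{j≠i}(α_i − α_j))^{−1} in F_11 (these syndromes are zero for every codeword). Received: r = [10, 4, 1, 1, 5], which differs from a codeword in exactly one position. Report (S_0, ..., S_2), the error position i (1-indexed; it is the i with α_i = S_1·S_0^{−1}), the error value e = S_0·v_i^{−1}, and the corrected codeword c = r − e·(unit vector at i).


S = (5, 5, 5), error at position 4, error magnitude e = 10, c = [10, 4, 1, 2, 5].

Step 1: column multipliers v_i = (∏_{j≠i}(α_i − α_j))^{−1} mod 11.
  i = 1 (α = 7): (7−8)(7−3)(7−1)(7−6) = (−1)·4·6·1 = −24 ≡ 9, so v_1 = 9^{−1} = 5 (mod 11).
  i = 2 (α = 8): (8−7)(8−3)(8−1)(8−6) = 1·5·7·2 = 70 ≡ 4, so v_2 = 4^{−1} = 3 (mod 11).
  i = 3 (α = 3): (3−7)(3−8)(3−1)(3−6) = (−4)·(−5)·2·(−3) = −120 ≡ 1, so v_3 = 1^{−1} = 1 (mod 11).
  i = 4 (α = 1): (1−7)(1−8)(1−3)(1−6) = (−6)·(−7)·(−2)·(−5) = 420 ≡ 2, so v_4 = 2^{−1} = 6 (mod 11).
  i = 5 (α = 6): (6−7)(6−8)(6−3)(6−1) = (−1)·(−2)·3·5 = 30 ≡ 8, so v_5 = 8^{−1} = 7 (mod 11).
  v = [5, 3, 1, 6, 7].
Step 2: syndromes of r = [10, 4, 1, 1, 5] (all sums mod 11).
  S_0 = Σ v_i r_i = 5·10 + 3·4 + 1·1 + 6·1 + 7·5 = 104 ≡ 5.
  S_1 = Σ v_i α_i r_i = 5·7·10 + 3·8·4 + 1·3·1 + 6·1·1 + 7·6·5 = 665 ≡ 5.
  α_i^2 mod 11 = [5, 9, 9, 1, 3].
  S_2 = Σ v_i α_i^2 r_i = 5·5·10 + 3·9·4 + 1·9·1 + 6·1·1 + 7·3·5 = 478 ≡ 5.
  S = (5, 5, 5) ≠ 0, so r is not a codeword (an error is present).
Step 3: locate the error. For a single error e at position i, S_ℓ = v_i·e·α_i^ℓ, so α_err = S_1/S_0.
  S_0^{−1} = 5^{−1} = 9 (mod 11), so α_err = 5·9 = 45 ≡ 1 = α_4. Error position i = 4.
  Consistency check: S_2/S_1 = 5·9 = 45 ≡ 1 = α_err ✓ (single-error assumption holds).
Step 4: error magnitude e = S_0/v_4 = S_0·∏_{j≠4}(α_4 − α_j) = 5·2 = 10 ≡ 10 (mod 11).
Step 5: correct position 4: c_4 = r_4 − e = 1 − 10 ≡ 2 (mod 11). Hence c = [10, 4, 1, 2, 5].
  Check: interpolating c through the α_i gives m(x) = 8 + 5·x (degree < 2) with m(α_i) = c_i for every i, so c is indeed a codeword.


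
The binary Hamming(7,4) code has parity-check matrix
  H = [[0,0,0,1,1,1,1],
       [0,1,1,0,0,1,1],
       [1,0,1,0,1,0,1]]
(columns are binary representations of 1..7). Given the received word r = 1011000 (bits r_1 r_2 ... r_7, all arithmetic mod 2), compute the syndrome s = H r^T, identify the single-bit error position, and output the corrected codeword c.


s = (1, 1, 0)^T, error position = 6, corrected codeword c = 1011010

Compute s = H r^T mod 2 one row at a time:
  s_1 = 1 + 0 + 0 + 0 = 1 ≡ 1 (mod 2).
  s_2 = 0 + 1 + 0 + 0 = 1 ≡ 1 (mod 2).
  s_3 = 1 + 1 + 0 + 0 = 2 ≡ 0 (mod 2).
s = (1, 1, 0)^T — this equals column 6 of H (binary 110), so error is at position 6.
Correct: flip bit 6 of r = 1011000 to get c = 1011010.


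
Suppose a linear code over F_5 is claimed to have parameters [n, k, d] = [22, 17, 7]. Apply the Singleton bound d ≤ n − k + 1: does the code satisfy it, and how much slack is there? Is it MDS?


Singleton RHS = n − k + 1 = 6, slack = -1, bound violated (no such code; not MDS).

Singleton bound: d ≤ n − k + 1.
Here n = 22, k = 17, so n − k + 1 = 6.
Given d = 7, check d ≤ 6: NO.
Slack = (n − k + 1) − d = -1.
The slack is negative: d = 7 exceeds n − k + 1 = 6 by 1, so the Singleton bound is violated and no linear [22, 17, 7]_5 code can exist. In particular it is not MDS (MDS requires d = n − k + 1 exactly).
Description: the claimed parameters are [22, 17, 7]_5; such a code would be impossible (violates the Singleton bound).


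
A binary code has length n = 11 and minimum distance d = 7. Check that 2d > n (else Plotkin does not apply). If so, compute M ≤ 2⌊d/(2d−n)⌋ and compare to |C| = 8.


Plotkin bound M ≤ 4; given |C| = 8 > bound (violated).

Check applicability: 2d = 14, n = 11.
2d − n = 3 > 0, so Plotkin applies.
Compute d/(2d−n) = 7/3 ≈ 2.3333.
⌊d/(2d−n)⌋ = 2.
Plotkin bound: M ≤ 2·2 = 4.
Given |C| = 8, check: VIOLATED.
This |C| is above the Plotkin bound, so no binary code with n = 11, d = 7 and 8 codewords exists.


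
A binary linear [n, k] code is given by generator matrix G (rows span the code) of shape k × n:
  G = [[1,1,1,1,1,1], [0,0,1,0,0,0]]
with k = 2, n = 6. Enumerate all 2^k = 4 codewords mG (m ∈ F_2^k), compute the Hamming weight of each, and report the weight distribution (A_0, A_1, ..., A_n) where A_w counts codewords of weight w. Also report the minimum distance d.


Weight distribution: A_0 = 1, A_1 = 1, A_5 = 1, A_6 = 1. Minimum distance d = 1.

Enumerate all 2^2 = 4 messages m ∈ F_2^2.
For each, compute codeword c = mG in F_2^6, then tally its weight.
  m = 00 → c = 000000, weight = 0.
  m = 10 → c = 111111, weight = 6.
  m = 01 → c = 001000, weight = 1.
  m = 11 → c = 110111, weight = 5.
Tally weights:
  weight 0: 1 codewords.
  weight 1: 1 codewords.
  weight 5: 1 codewords.
  weight 6: 1 codewords.
Minimum distance d = smallest w > 0 with A_w > 0 = 1.
Sanity: Σ A_w = 4 = 2^2 = 4 ✓.


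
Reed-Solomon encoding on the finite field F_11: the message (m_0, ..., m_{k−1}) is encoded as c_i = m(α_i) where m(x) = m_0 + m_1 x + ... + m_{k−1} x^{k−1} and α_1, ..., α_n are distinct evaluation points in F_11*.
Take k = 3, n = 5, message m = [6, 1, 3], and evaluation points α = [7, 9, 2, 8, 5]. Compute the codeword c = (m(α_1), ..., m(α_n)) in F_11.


c = [6, 5, 9, 8, 9]

Message polynomial: m(x) = 6 + 1·x + 3·x^2 (mod 11).
For each evaluation point α_i, compute m(α_i) mod 11:
  α_1 = 7: Horner steps 3 → 0 → 6, so m(7) = 6.
  α_2 = 9: Horner steps 3 → 6 → 5, so m(9) = 5.
  α_3 = 2: Horner steps 3 → 7 → 9, so m(2) = 9.
  α_4 = 8: Horner steps 3 → 3 → 8, so m(8) = 8.
  α_5 = 5: Horner steps 3 → 5 → 9, so m(5) = 9.
Codeword c = [6, 5, 9, 8, 9] ∈ F_11^5.


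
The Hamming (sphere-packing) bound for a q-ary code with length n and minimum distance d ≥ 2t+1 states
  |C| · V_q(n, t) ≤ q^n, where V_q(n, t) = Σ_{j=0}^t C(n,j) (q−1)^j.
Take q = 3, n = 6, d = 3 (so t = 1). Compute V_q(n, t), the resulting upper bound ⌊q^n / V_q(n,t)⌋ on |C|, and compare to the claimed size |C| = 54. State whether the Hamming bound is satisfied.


V_q(n, t) = 13, q^n = 729, Hamming bound = 56, |C| = 54 ≤ bound (satisfied).

Step 1: Compute V_q(n, t) = Σ_{j=0}^1 C(n, j) (q−1)^j.
  j = 0: C(6,0)·(2)^0 = 1·1 = 1.
  j = 1: C(6,1)·(2)^1 = 6·2 = 12.
  V_q(n, t) = 1 + 12 = 13.
Step 2: q^n = 3^6 = 729.
Step 3: Hamming bound ⌊q^n / V_q(n,t)⌋ = ⌊729/13⌋ = 56.
Step 4: Compare |C| = 54 to 56: satisfied.
The claimed |C| lies below the Hamming bound.


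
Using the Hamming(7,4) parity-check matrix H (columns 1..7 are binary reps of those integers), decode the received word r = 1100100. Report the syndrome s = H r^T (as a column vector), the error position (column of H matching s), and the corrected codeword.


s = (1, 1, 0)^T, error position = 6, corrected codeword c = 1100110

Compute s = H r^T mod 2 one row at a time:
  s_1 = 0 + 1 + 0 + 0 = 1 ≡ 1 (mod 2).
  s_2 = 1 + 0 + 0 + 0 = 1 ≡ 1 (mod 2).
  s_3 = 1 + 0 + 1 + 0 = 2 ≡ 0 (mod 2).
s = (1, 1, 0)^T — this equals column 6 of H (binary 110), so error is at position 6.
Correct: flip bit 6 of r = 1100100 to get c = 1100110.


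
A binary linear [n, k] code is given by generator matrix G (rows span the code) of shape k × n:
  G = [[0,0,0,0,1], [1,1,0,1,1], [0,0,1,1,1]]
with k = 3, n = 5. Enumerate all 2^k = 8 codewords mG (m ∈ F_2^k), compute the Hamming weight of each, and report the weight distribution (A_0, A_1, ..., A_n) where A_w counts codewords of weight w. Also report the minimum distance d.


Weight distribution: A_0 = 1, A_1 = 1, A_2 = 1, A_3 = 3, A_4 = 2. Minimum distance d = 1.

Enumerate all 2^3 = 8 messages m ∈ F_2^3.
For each, compute codeword c = mG in F_2^5, then tally its weight.
  m = 000 → c = 00000, weight = 0.
  m = 100 → c = 00001, weight = 1.
  m = 010 → c = 11011, weight = 4.
  m = 110 → c = 11010, weight = 3.
  m = 001 → c = 00111, weight = 3.
  m = 101 → c = 00110, weight = 2.
  m = 011 → c = 11100, weight = 3.
  m = 111 → c = 11101, weight = 4.
Tally weights:
  weight 0: 1 codewords.
  weight 1: 1 codewords.
  weight 2: 1 codewords.
  weight 3: 3 codewords.
  weight 4: 2 codewords.
Minimum distance d = smallest w > 0 with A_w > 0 = 1.
Sanity: Σ A_w = 8 = 2^3 = 8 ✓.


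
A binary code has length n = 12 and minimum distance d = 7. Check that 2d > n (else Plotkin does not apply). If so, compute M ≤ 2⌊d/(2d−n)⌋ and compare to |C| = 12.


Plotkin bound M ≤ 6; given |C| = 12 > bound (violated).

Check applicability: 2d = 14, n = 12.
2d − n = 2 > 0, so Plotkin applies.
Compute d/(2d−n) = 7/2 ≈ 3.5000.
⌊d/(2d−n)⌋ = 3.
Plotkin bound: M ≤ 2·3 = 6.
Given |C| = 12, check: VIOLATED.
This |C| is above the Plotkin bound, so no binary code with n = 12, d = 7 and 12 codewords exists.


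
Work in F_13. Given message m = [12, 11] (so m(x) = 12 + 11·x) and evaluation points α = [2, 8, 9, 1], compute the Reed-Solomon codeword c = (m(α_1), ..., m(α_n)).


c = [8, 9, 7, 10]

Message polynomial: m(x) = 12 + 11·x (mod 13).
For each evaluation point α_i, compute m(α_i) mod 13:
  α_1 = 2: Horner steps 11 → 8, so m(2) = 8.
  α_2 = 8: Horner steps 11 → 9, so m(8) = 9.
  α_3 = 9: Horner steps 11 → 7, so m(9) = 7.
  α_4 = 1: Horner steps 11 → 10, so m(1) = 10.
Codeword c = [8, 9, 7, 10] ∈ F_13^4.


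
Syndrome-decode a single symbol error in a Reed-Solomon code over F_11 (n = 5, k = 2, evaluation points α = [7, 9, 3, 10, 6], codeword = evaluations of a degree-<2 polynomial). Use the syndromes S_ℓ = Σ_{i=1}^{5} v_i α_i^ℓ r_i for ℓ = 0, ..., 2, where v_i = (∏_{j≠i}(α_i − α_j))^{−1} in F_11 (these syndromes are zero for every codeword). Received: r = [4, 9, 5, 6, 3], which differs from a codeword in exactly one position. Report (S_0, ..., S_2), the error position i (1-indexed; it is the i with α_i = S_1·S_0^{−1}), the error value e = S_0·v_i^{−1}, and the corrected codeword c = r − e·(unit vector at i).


S = (5, 8, 4), error at position 5, error magnitude e = 7, c = [4, 9, 5, 6, 7].

Step 1: column multipliers v_i = (∏_{j≠i}(α_i − α_j))^{−1} mod 11.
  i = 1 (α = 7): (7−9)(7−3)(7−10)(7−6) = (−2)·4·(−3)·1 = 24 ≡ 2, so v_1 = 2^{−1} = 6 (mod 11).
  i = 2 (α = 9): (9−7)(9−3)(9−10)(9−6) = 2·6·(−1)·3 = −36 ≡ 8, so v_2 = 8^{−1} = 7 (mod 11).
  i = 3 (α = 3): (3−7)(3−9)(3−10)(3−6) = (−4)·(−6)·(−7)·(−3) = 504 ≡ 9, so v_3 = 9^{−1} = 5 (mod 11).
  i = 4 (α = 10): (10−7)(10−9)(10−3)(10−6) = 3·1·7·4 = 84 ≡ 7, so v_4 = 7^{−1} = 8 (mod 11).
  i = 5 (α = 6): (6−7)(6−9)(6−3)(6−10) = (−1)·(−3)·3·(−4) = −36 ≡ 8, so v_5 = 8^{−1} = 7 (mod 11).
  v = [6, 7, 5, 8, 7].
Step 2: syndromes of r = [4, 9, 5, 6, 3] (all sums mod 11).
  S_0 = Σ v_i r_i = 6·4 + 7·9 + 5·5 + 8·6 + 7·3 = 181 ≡ 5.
  S_1 = Σ v_i α_i r_i = 6·7·4 + 7·9·9 + 5·3·5 + 8·10·6 + 7·6·3 = 1416 ≡ 8.
  α_i^2 mod 11 = [5, 4, 9, 1, 3].
  S_2 = Σ v_i α_i^2 r_i = 6·5·4 + 7·4·9 + 5·9·5 + 8·1·6 + 7·3·3 = 708 ≡ 4.
  S = (5, 8, 4) ≠ 0, so r is not a codeword (an error is present).
Step 3: locate the error. For a single error e at position i, S_ℓ = v_i·e·α_i^ℓ, so α_err = S_1/S_0.
  S_0^{−1} = 5^{−1} = 9 (mod 11), so α_err = 8·9 = 72 ≡ 6 = α_5. Error position i = 5.
  Consistency check: S_2/S_1 = 4·7 = 28 ≡ 6 = α_err ✓ (single-error assumption holds).
Step 4: error magnitude e = S_0/v_5 = S_0·∏_{j≠5}(α_5 − α_j) = 5·8 = 40 ≡ 7 (mod 11).
Step 5: correct position 5: c_5 = r_5 − e = 3 − 7 ≡ 7 (mod 11). Hence c = [4, 9, 5, 6, 7].
  Check: interpolating c through the α_i gives m(x) = 3 + 8·x (degree < 2) with m(α_i) = c_i for every i, so c is indeed a codeword.


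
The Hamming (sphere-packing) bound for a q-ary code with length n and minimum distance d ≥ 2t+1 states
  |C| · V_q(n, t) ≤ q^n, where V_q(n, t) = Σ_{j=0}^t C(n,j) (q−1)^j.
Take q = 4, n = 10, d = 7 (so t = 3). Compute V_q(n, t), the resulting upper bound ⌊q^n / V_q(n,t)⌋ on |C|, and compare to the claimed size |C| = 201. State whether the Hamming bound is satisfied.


V_q(n, t) = 3676, q^n = 1048576, Hamming bound = 285, |C| = 201 ≤ bound (satisfied).

Step 1: Compute V_q(n, t) = Σ_{j=0}^3 C(n, j) (q−1)^j.
  j = 0: C(10,0)·(3)^0 = 1·1 = 1.
  j = 1: C(10,1)·(3)^1 = 10·3 = 30.
  j = 2: C(10,2)·(3)^2 = 45·9 = 405.
  j = 3: C(10,3)·(3)^3 = 120·27 = 3240.
  V_q(n, t) = 1 + 30 + 405 + 3240 = 3676.
Step 2: q^n = 4^10 = 1048576.
Step 3: Hamming bound ⌊q^n / V_q(n,t)⌋ = ⌊1048576/3676⌋ = 285.
Step 4: Compare |C| = 201 to 285: satisfied.
The claimed |C| lies below the Hamming bound.


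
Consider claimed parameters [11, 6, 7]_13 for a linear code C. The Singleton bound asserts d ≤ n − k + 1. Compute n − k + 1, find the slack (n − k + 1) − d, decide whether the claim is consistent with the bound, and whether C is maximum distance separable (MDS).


Singleton RHS = n − k + 1 = 6, slack = -1, bound violated (no such code; not MDS).

Singleton bound: d ≤ n − k + 1.
Here n = 11, k = 6, so n − k + 1 = 6.
Given d = 7, check d ≤ 6: NO.
Slack = (n − k + 1) − d = -1.
The slack is negative: d = 7 exceeds n − k + 1 = 6 by 1, so the Singleton bound is violated and no linear [11, 6, 7]_13 code can exist. In particular it is not MDS (MDS requires d = n − k + 1 exactly).
Description: the claimed parameters are [11, 6, 7]_13; such a code would be impossible (violates the Singleton bound).


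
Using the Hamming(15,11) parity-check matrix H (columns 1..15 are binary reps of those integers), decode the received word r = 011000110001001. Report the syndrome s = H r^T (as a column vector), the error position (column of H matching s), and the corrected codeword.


s = (1, 1, 0, 1)^T, error position = 13, corrected codeword c = 011000110001101

Compute s = H r^T mod 2 one row at a time:
  s_1 = 1 + 0 + 0 + 0 + 1 + 0 + 0 + 1 = 3 ≡ 1 (mod 2).
  s_2 = 0 + 0 + 0 + 1 + 1 + 0 + 0 + 1 = 3 ≡ 1 (mod 2).
  s_3 = 1 + 1 + 0 + 1 + 0 + 0 + 0 + 1 = 4 ≡ 0 (mod 2).
  s_4 = 0 + 1 + 0 + 1 + 0 + 0 + 0 + 1 = 3 ≡ 1 (mod 2).
s = (1, 1, 0, 1)^T — this equals column 13 of H (binary 1101), so error is at position 13.
Correct: flip bit 13 of r = 011000110001001 to get c = 011000110001101.


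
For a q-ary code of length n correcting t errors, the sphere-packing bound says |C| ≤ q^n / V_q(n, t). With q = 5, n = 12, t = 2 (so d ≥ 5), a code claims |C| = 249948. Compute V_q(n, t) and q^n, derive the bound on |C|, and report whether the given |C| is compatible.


V_q(n, t) = 1105, q^n = 244140625, Hamming bound = 220941, |C| = 249948 > bound (violated).

Step 1: Compute V_q(n, t) = Σ_{j=0}^2 C(n, j) (q−1)^j.
  j = 0: C(12,0)·(4)^0 = 1·1 = 1.
  j = 1: C(12,1)·(4)^1 = 12·4 = 48.
  j = 2: C(12,2)·(4)^2 = 66·16 = 1056.
  V_q(n, t) = 1 + 48 + 1056 = 1105.
Step 2: q^n = 5^12 = 244140625.
Step 3: Hamming bound ⌊q^n / V_q(n,t)⌋ = ⌊244140625/1105⌋ = 220941.
Step 4: Compare |C| = 249948 to 220941: violated.
The claimed |C| lies above the Hamming bound, so no 5-ary code of length 12 with d ≥ 5 can have 249948 codewords.


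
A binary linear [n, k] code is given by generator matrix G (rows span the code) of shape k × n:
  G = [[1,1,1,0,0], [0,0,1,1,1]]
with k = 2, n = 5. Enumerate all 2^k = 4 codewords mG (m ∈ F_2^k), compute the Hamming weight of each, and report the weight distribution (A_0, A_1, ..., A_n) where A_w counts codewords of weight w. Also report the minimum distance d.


Weight distribution: A_0 = 1, A_3 = 2, A_4 = 1. Minimum distance d = 3.

Enumerate all 2^2 = 4 messages m ∈ F_2^2.
For each, compute codeword c = mG in F_2^5, then tally its weight.
  m = 00 → c = 00000, weight = 0.
  m = 10 → c = 11100, weight = 3.
  m = 01 → c = 00111, weight = 3.
  m = 11 → c = 11011, weight = 4.
Tally weights:
  weight 0: 1 codewords.
  weight 3: 2 codewords.
  weight 4: 1 codewords.
Minimum distance d = smallest w > 0 with A_w > 0 = 3.
Sanity: Σ A_w = 4 = 2^2 = 4 ✓.


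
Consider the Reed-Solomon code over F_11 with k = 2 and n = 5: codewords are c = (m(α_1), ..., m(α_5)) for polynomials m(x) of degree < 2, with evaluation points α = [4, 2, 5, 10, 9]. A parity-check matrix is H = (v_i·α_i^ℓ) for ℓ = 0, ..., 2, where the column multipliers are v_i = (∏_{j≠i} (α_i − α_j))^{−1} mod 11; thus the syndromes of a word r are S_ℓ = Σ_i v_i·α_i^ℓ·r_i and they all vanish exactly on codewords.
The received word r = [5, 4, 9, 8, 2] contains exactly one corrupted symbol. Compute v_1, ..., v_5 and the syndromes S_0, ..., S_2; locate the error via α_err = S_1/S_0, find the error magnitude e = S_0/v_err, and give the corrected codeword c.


S = (4, 9, 1), error at position 3, error magnitude e = 9, c = [5, 4, 0, 8, 2].

Step 1: column multipliers v_i = (∏_{j≠i}(α_i − α_j))^{−1} mod 11.
  i = 1 (α = 4): (4−2)(4−5)(4−10)(4−9) = 2·(−1)·(−6)·(−5) = −60 ≡ 6, so v_1 = 6^{−1} = 2 (mod 11).
  i = 2 (α = 2): (2−4)(2−5)(2−10)(2−9) = (−2)·(−3)·(−8)·(−7) = 336 ≡ 6, so v_2 = 6^{−1} = 2 (mod 11).
  i = 3 (α = 5): (5−4)(5−2)(5−10)(5−9) = 1·3·(−5)·(−4) = 60 ≡ 5, so v_3 = 5^{−1} = 9 (mod 11).
  i = 4 (α = 10): (10−4)(10−2)(10−5)(10−9) = 6·8·5·1 = 240 ≡ 9, so v_4 = 9^{−1} = 5 (mod 11).
  i = 5 (α = 9): (9−4)(9−2)(9−5)(9−10) = 5·7·4·(−1) = −140 ≡ 3, so v_5 = 3^{−1} = 4 (mod 11).
  v = [2, 2, 9, 5, 4].
Step 2: syndromes of r = [5, 4, 9, 8, 2] (all sums mod 11).
  S_0 = Σ v_i r_i = 2·5 + 2·4 + 9·9 + 5·8 + 4·2 = 147 ≡ 4.
  S_1 = Σ v_i α_i r_i = 2·4·5 + 2·2·4 + 9·5·9 + 5·10·8 + 4·9·2 = 933 ≡ 9.
  α_i^2 mod 11 = [5, 4, 3, 1, 4].
  S_2 = Σ v_i α_i^2 r_i = 2·5·5 + 2·4·4 + 9·3·9 + 5·1·8 + 4·4·2 = 397 ≡ 1.
  S = (4, 9, 1) ≠ 0, so r is not a codeword (an error is present).
Step 3: locate the error. For a single error e at position i, S_ℓ = v_i·e·α_i^ℓ, so α_err = S_1/S_0.
  S_0^{−1} = 4^{−1} = 3 (mod 11), so α_err = 9·3 = 27 ≡ 5 = α_3. Error position i = 3.
  Consistency check: S_2/S_1 = 1·5 = 5 ≡ 5 = α_err ✓ (single-error assumption holds).
Step 4: error magnitude e = S_0/v_3 = S_0·∏_{j≠3}(α_3 − α_j) = 4·5 = 20 ≡ 9 (mod 11).
Step 5: correct position 3: c_3 = r_3 − e = 9 − 9 ≡ 0 (mod 11). Hence c = [5, 4, 0, 8, 2].
  Check: interpolating c through the α_i gives m(x) = 3 + 6·x (degree < 2) with m(α_i) = c_i for every i, so c is indeed a codeword.


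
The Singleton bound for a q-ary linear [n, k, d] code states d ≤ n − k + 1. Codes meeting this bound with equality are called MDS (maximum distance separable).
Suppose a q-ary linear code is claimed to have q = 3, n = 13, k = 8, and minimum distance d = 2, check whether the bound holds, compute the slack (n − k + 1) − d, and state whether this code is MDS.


Singleton RHS = n − k + 1 = 6, slack = 4, bound satisfied, not MDS.

Singleton bound: d ≤ n − k + 1.
Here n = 13, k = 8, so n − k + 1 = 6.
Given d = 2, check d ≤ 6: YES.
Slack = (n − k + 1) − d = 4.
The code is NOT MDS (slack = 4 > 0).
Description: the claimed parameters are [13, 8, 2]_3; such a code would be non-MDS.
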